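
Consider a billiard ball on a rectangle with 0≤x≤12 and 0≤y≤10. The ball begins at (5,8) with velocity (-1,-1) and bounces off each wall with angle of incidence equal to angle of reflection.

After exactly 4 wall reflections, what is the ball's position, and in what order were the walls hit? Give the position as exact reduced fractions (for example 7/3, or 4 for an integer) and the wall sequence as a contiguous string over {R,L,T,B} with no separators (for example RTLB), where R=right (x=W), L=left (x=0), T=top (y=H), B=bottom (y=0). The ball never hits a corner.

1. t=5 → L at (0,3); v=(1,-1)
2. t=3 → B at (3,0); v=(1,1)
3. t=9 → R at (12,9); v=(-1,1)
4. t=1 → T at (11,10); v=(-1,-1)

Final position: (11,10)
Wall sequence: LBRT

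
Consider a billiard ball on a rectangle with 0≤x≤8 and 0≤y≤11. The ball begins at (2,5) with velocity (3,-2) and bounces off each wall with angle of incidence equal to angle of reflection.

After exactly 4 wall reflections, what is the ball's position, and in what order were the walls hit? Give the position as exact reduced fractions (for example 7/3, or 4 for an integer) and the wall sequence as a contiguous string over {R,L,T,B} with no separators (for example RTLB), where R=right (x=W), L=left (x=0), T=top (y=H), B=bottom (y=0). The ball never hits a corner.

Final position: (8,29/3)
Wall sequence: RBLR

1. t=2 → R at (8,1); v=(-3,-2)
2. t=1/2 → B at (13/2,0); v=(-3,2)
3. t=13/6 → L at (0,13/3); v=(3,2)
4. t=8/3 → R at (8,29/3); v=(-3,2)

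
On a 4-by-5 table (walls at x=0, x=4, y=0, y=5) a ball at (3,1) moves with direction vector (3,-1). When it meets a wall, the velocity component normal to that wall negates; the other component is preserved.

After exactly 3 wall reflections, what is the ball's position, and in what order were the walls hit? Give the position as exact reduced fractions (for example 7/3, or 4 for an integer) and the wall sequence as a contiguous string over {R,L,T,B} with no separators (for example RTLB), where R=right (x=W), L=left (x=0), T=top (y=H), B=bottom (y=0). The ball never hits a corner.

1. t=1/3 → R at (4,2/3); v=(-3,-1)
2. t=2/3 → B at (2,0); v=(-3,1)
3. t=2/3 → L at (0,2/3); v=(3,1)

Final position: (0,2/3)
Wall sequence: RBL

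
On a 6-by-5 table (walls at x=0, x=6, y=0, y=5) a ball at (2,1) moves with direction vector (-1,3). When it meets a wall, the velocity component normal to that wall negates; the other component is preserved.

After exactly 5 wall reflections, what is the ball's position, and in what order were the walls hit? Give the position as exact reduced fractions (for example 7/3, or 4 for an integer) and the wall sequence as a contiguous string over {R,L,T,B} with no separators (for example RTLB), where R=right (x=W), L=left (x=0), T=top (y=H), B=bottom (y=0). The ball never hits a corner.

1. t=4/3 → T at (2/3,5); v=(-1,-3)
2. t=2/3 → L at (0,3); v=(1,-3)
3. t=1 → B at (1,0); v=(1,3)
4. t=5/3 → T at (8/3,5); v=(1,-3)
5. t=5/3 → B at (13/3,0); v=(1,3)

Final position: (13/3,0)
Wall sequence: TLBTB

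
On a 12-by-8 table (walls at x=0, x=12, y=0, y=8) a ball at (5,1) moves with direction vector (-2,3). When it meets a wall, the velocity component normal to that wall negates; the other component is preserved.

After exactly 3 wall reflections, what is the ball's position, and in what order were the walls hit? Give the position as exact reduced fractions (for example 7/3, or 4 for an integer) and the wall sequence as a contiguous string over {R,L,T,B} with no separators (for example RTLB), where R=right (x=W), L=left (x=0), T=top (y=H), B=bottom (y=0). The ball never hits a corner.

Final position: (5,0)
Wall sequence: TLB

1. t=7/3 → T at (1/3,8); v=(-2,-3)
2. t=1/6 → L at (0,15/2); v=(2,-3)
3. t=5/2 → B at (5,0); v=(2,3)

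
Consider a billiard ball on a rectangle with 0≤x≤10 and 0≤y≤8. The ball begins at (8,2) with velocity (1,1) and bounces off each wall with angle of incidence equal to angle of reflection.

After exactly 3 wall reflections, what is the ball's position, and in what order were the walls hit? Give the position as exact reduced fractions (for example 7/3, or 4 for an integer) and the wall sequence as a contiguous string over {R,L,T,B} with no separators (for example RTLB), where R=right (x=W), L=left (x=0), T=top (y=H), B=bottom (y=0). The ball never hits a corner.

1. t=2 → R at (10,4); v=(-1,1)
2. t=4 → T at (6,8); v=(-1,-1)
3. t=6 → L at (0,2); v=(1,-1)

Final position: (0,2)
Wall sequence: RTL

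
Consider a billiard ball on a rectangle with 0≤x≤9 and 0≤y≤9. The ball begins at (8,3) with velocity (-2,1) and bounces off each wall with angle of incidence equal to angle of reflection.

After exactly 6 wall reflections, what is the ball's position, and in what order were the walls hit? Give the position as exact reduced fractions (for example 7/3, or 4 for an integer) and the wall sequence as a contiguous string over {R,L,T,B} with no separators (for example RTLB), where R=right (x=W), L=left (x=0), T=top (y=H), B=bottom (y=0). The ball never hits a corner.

1. t=4 → L at (0,7); v=(2,1)
2. t=2 → T at (4,9); v=(2,-1)
3. t=5/2 → R at (9,13/2); v=(-2,-1)
4. t=9/2 → L at (0,2); v=(2,-1)
5. t=2 → B at (4,0); v=(2,1)
6. t=5/2 → R at (9,5/2); v=(-2,1)

Final position: (9,5/2)
Wall sequence: LTRLBR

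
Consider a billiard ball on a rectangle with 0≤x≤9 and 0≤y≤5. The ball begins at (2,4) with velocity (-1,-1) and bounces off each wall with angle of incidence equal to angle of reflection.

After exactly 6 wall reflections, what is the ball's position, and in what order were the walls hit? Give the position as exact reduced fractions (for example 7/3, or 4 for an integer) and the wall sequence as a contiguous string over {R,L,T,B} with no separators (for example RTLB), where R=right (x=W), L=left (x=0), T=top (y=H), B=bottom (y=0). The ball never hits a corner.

1. t=2 → L at (0,2); v=(1,-1)
2. t=2 → B at (2,0); v=(1,1)
3. t=5 → T at (7,5); v=(1,-1)
4. t=2 → R at (9,3); v=(-1,-1)
5. t=3 → B at (6,0); v=(-1,1)
6. t=5 → T at (1,5); v=(-1,-1)

Final position: (1,5)
Wall sequence: LBTRBT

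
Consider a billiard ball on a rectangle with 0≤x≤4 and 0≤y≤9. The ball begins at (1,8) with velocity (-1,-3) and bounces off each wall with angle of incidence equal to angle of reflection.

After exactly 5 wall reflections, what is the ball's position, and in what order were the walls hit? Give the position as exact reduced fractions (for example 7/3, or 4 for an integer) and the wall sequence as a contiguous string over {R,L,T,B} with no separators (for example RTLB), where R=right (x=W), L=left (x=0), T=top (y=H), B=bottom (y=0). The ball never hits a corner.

1. t=1 → L at (0,5); v=(1,-3)
2. t=5/3 → B at (5/3,0); v=(1,3)
3. t=7/3 → R at (4,7); v=(-1,3)
4. t=2/3 → T at (10/3,9); v=(-1,-3)
5. t=3 → B at (1/3,0); v=(-1,3)

Final position: (1/3,0)
Wall sequence: LBRTB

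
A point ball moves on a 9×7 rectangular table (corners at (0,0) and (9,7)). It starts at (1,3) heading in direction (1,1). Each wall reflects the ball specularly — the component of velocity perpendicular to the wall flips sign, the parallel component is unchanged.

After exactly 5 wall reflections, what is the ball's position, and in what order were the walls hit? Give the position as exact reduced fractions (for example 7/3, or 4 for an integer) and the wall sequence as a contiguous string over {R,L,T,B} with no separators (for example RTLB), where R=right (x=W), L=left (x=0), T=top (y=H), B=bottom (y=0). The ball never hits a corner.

Final position: (1,7)
Wall sequence: TRBLT

1. t=4 → T at (5,7); v=(1,-1)
2. t=4 → R at (9,3); v=(-1,-1)
3. t=3 → B at (6,0); v=(-1,1)
4. t=6 → L at (0,6); v=(1,1)
5. t=1 → T at (1,7); v=(1,-1)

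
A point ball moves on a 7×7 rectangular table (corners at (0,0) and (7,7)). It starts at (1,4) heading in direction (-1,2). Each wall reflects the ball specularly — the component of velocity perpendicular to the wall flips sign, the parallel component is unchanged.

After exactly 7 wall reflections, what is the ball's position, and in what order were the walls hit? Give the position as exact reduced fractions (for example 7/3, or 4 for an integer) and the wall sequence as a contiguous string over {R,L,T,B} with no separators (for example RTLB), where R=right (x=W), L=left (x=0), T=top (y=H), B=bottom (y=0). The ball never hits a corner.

1. t=1 → L at (0,6); v=(1,2)
2. t=1/2 → T at (1/2,7); v=(1,-2)
3. t=7/2 → B at (4,0); v=(1,2)
4. t=3 → R at (7,6); v=(-1,2)
5. t=1/2 → T at (13/2,7); v=(-1,-2)
6. t=7/2 → B at (3,0); v=(-1,2)
7. t=3 → L at (0,6); v=(1,2)

Final position: (0,6)
Wall sequence: LTBRTBL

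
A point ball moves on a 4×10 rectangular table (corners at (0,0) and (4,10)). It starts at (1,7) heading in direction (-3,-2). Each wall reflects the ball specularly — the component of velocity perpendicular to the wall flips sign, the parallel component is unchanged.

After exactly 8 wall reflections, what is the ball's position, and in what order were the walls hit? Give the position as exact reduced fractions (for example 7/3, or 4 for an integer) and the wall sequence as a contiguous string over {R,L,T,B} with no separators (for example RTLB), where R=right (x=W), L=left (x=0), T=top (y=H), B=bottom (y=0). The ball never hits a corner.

Final position: (0,29/3)
Wall sequence: LRLBRLRL

1. t=1/3 → L at (0,19/3); v=(3,-2)
2. t=4/3 → R at (4,11/3); v=(-3,-2)
3. t=4/3 → L at (0,1); v=(3,-2)
4. t=1/2 → B at (3/2,0); v=(3,2)
5. t=5/6 → R at (4,5/3); v=(-3,2)
6. t=4/3 → L at (0,13/3); v=(3,2)
7. t=4/3 → R at (4,7); v=(-3,2)
8. t=4/3 → L at (0,29/3); v=(3,2)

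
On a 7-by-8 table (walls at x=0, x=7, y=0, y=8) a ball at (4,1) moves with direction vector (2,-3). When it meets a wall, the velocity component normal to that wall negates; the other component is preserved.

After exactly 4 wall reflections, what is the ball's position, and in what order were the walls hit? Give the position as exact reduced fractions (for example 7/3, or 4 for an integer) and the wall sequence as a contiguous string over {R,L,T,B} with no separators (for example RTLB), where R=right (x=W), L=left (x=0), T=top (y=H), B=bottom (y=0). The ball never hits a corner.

1. t=1/3 → B at (14/3,0); v=(2,3)
2. t=7/6 → R at (7,7/2); v=(-2,3)
3. t=3/2 → T at (4,8); v=(-2,-3)
4. t=2 → L at (0,2); v=(2,-3)

Final position: (0,2)
Wall sequence: BRTL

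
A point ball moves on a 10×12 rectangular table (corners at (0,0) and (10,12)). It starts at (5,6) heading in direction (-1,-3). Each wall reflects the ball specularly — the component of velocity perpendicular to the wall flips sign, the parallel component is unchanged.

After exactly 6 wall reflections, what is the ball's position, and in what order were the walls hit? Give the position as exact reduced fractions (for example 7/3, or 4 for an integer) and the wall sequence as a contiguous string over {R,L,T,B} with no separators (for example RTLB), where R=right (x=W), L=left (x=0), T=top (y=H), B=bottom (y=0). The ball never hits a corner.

Final position: (10,9)
Wall sequence: BLTBTR

1. t=2 → B at (3,0); v=(-1,3)
2. t=3 → L at (0,9); v=(1,3)
3. t=1 → T at (1,12); v=(1,-3)
4. t=4 → B at (5,0); v=(1,3)
5. t=4 → T at (9,12); v=(1,-3)
6. t=1 → R at (10,9); v=(-1,-3)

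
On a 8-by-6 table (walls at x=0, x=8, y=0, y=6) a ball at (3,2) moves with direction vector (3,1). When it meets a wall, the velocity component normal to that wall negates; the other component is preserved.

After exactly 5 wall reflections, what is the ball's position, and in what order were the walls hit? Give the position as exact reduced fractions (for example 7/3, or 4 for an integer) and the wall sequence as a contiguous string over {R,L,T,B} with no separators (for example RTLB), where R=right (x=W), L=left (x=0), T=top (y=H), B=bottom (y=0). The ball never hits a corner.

Final position: (0,1/3)
Wall sequence: RTLRL

1. t=5/3 → R at (8,11/3); v=(-3,1)
2. t=7/3 → T at (1,6); v=(-3,-1)
3. t=1/3 → L at (0,17/3); v=(3,-1)
4. t=8/3 → R at (8,3); v=(-3,-1)
5. t=8/3 → L at (0,1/3); v=(3,-1)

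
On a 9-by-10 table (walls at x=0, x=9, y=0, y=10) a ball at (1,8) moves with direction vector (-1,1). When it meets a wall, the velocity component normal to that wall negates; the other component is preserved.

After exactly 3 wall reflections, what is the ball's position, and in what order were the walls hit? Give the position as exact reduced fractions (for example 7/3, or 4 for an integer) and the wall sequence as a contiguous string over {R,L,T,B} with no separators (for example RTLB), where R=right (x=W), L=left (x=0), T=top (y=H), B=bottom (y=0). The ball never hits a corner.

1. t=1 → L at (0,9); v=(1,1)
2. t=1 → T at (1,10); v=(1,-1)
3. t=8 → R at (9,2); v=(-1,-1)

Final position: (9,2)
Wall sequence: LTR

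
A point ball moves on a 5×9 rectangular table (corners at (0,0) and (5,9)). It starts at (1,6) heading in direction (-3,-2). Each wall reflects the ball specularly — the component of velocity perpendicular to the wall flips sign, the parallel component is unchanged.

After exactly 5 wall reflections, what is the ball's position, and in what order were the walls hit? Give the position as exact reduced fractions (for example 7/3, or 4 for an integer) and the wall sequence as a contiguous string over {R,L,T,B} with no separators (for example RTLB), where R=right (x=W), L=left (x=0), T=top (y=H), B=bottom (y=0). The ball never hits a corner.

1. t=1/3 → L at (0,16/3); v=(3,-2)
2. t=5/3 → R at (5,2); v=(-3,-2)
3. t=1 → B at (2,0); v=(-3,2)
4. t=2/3 → L at (0,4/3); v=(3,2)
5. t=5/3 → R at (5,14/3); v=(-3,2)

Final position: (5,14/3)
Wall sequence: LRBLR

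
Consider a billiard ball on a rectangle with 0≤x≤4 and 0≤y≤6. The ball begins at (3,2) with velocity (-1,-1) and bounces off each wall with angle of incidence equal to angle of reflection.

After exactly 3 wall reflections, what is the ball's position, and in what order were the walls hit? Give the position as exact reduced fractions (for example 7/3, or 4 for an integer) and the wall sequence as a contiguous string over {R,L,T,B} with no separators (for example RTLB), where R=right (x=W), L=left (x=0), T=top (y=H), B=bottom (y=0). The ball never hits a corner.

Final position: (4,5)
Wall sequence: BLR

1. t=2 → B at (1,0); v=(-1,1)
2. t=1 → L at (0,1); v=(1,1)
3. t=4 → R at (4,5); v=(-1,1)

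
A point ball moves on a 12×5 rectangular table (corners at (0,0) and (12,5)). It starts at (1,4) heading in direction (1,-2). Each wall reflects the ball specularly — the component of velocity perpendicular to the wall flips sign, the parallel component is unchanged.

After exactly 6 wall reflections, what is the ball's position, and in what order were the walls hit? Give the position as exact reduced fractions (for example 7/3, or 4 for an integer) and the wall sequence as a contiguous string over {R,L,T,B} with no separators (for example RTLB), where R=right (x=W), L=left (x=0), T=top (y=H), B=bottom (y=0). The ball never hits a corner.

1. t=2 → B at (3,0); v=(1,2)
2. t=5/2 → T at (11/2,5); v=(1,-2)
3. t=5/2 → B at (8,0); v=(1,2)
4. t=5/2 → T at (21/2,5); v=(1,-2)
5. t=3/2 → R at (12,2); v=(-1,-2)
6. t=1 → B at (11,0); v=(-1,2)

Final position: (11,0)
Wall sequence: BTBTRB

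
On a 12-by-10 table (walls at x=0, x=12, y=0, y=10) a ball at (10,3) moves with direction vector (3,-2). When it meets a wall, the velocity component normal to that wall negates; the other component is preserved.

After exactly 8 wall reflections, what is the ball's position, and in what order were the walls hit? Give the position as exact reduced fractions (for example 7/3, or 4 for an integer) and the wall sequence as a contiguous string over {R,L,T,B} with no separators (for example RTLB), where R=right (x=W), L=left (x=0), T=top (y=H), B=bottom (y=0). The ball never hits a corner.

1. t=2/3 → R at (12,5/3); v=(-3,-2)
2. t=5/6 → B at (19/2,0); v=(-3,2)
3. t=19/6 → L at (0,19/3); v=(3,2)
4. t=11/6 → T at (11/2,10); v=(3,-2)
5. t=13/6 → R at (12,17/3); v=(-3,-2)
6. t=17/6 → B at (7/2,0); v=(-3,2)
7. t=7/6 → L at (0,7/3); v=(3,2)
8. t=23/6 → T at (23/2,10); v=(3,-2)

Final position: (23/2,10)
Wall sequence: RBLTRBLT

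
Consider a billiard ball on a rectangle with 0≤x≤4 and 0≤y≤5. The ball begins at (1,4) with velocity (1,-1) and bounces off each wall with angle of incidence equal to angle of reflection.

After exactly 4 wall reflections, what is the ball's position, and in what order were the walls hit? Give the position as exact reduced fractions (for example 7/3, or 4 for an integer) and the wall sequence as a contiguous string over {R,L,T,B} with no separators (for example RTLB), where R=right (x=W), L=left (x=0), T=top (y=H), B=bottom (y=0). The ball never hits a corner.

1. t=3 → R at (4,1); v=(-1,-1)
2. t=1 → B at (3,0); v=(-1,1)
3. t=3 → L at (0,3); v=(1,1)
4. t=2 → T at (2,5); v=(1,-1)

Final position: (2,5)
Wall sequence: RBLT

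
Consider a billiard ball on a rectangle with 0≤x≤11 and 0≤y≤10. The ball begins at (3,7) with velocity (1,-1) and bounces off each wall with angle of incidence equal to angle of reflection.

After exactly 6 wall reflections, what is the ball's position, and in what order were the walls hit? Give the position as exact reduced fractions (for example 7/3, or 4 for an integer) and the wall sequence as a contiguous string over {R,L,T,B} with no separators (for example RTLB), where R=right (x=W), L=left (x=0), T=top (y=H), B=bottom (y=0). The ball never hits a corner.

Final position: (11,3)
Wall sequence: BRTLBR

1. t=7 → B at (10,0); v=(1,1)
2. t=1 → R at (11,1); v=(-1,1)
3. t=9 → T at (2,10); v=(-1,-1)
4. t=2 → L at (0,8); v=(1,-1)
5. t=8 → B at (8,0); v=(1,1)
6. t=3 → R at (11,3); v=(-1,1)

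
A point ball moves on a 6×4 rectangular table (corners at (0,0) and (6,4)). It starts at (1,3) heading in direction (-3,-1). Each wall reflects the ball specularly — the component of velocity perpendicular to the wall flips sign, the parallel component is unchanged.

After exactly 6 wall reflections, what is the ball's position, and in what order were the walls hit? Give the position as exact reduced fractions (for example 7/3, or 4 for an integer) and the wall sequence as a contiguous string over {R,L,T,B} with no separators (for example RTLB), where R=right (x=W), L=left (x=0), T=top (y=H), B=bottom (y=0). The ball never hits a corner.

Final position: (4,4)
Wall sequence: LRBLRT

1. t=1/3 → L at (0,8/3); v=(3,-1)
2. t=2 → R at (6,2/3); v=(-3,-1)
3. t=2/3 → B at (4,0); v=(-3,1)
4. t=4/3 → L at (0,4/3); v=(3,1)
5. t=2 → R at (6,10/3); v=(-3,1)
6. t=2/3 → T at (4,4); v=(-3,-1)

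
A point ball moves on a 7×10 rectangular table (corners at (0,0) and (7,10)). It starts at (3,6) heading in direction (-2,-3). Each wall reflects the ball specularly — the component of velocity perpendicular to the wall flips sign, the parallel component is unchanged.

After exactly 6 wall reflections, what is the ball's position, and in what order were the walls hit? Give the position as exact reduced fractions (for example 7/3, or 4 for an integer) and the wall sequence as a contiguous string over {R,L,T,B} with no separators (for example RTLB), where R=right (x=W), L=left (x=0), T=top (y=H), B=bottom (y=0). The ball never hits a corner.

Final position: (1/3,0)
Wall sequence: LBRTLB

1. t=3/2 → L at (0,3/2); v=(2,-3)
2. t=1/2 → B at (1,0); v=(2,3)
3. t=3 → R at (7,9); v=(-2,3)
4. t=1/3 → T at (19/3,10); v=(-2,-3)
5. t=19/6 → L at (0,1/2); v=(2,-3)
6. t=1/6 → B at (1/3,0); v=(2,3)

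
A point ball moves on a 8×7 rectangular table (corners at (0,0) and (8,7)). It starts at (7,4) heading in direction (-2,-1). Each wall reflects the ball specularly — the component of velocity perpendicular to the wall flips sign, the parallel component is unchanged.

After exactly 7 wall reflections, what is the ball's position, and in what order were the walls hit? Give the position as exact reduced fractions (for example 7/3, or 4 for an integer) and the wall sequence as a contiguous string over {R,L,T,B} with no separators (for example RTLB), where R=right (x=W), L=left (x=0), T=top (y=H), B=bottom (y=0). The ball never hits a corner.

Final position: (3,0)
Wall sequence: LBRTLRB

1. t=7/2 → L at (0,1/2); v=(2,-1)
2. t=1/2 → B at (1,0); v=(2,1)
3. t=7/2 → R at (8,7/2); v=(-2,1)
4. t=7/2 → T at (1,7); v=(-2,-1)
5. t=1/2 → L at (0,13/2); v=(2,-1)
6. t=4 → R at (8,5/2); v=(-2,-1)
7. t=5/2 → B at (3,0); v=(-2,1)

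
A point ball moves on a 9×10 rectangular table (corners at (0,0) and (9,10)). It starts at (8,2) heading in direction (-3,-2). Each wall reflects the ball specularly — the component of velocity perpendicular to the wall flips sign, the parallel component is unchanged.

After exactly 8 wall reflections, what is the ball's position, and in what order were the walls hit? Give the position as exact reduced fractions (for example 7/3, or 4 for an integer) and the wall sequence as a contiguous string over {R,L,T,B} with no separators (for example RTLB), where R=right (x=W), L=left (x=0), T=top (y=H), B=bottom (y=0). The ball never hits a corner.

1. t=1 → B at (5,0); v=(-3,2)
2. t=5/3 → L at (0,10/3); v=(3,2)
3. t=3 → R at (9,28/3); v=(-3,2)
4. t=1/3 → T at (8,10); v=(-3,-2)
5. t=8/3 → L at (0,14/3); v=(3,-2)
6. t=7/3 → B at (7,0); v=(3,2)
7. t=2/3 → R at (9,4/3); v=(-3,2)
8. t=3 → L at (0,22/3); v=(3,2)

Final position: (0,22/3)
Wall sequence: BLRTLBRL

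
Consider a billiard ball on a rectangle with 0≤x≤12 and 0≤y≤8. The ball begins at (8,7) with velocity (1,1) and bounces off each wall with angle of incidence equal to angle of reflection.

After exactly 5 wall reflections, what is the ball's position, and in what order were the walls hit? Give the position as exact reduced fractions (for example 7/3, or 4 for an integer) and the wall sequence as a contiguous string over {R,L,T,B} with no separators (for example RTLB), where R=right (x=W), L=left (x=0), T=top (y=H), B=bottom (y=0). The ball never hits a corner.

1. t=1 → T at (9,8); v=(1,-1)
2. t=3 → R at (12,5); v=(-1,-1)
3. t=5 → B at (7,0); v=(-1,1)
4. t=7 → L at (0,7); v=(1,1)
5. t=1 → T at (1,8); v=(1,-1)

Final position: (1,8)
Wall sequence: TRBLT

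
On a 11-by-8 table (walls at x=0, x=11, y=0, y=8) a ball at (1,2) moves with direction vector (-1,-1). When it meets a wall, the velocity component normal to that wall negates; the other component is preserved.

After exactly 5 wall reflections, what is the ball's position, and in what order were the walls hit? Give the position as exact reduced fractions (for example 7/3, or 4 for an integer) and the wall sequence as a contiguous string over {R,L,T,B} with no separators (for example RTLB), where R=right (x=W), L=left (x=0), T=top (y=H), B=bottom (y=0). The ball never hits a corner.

1. t=1 → L at (0,1); v=(1,-1)
2. t=1 → B at (1,0); v=(1,1)
3. t=8 → T at (9,8); v=(1,-1)
4. t=2 → R at (11,6); v=(-1,-1)
5. t=6 → B at (5,0); v=(-1,1)

Final position: (5,0)
Wall sequence: LBTRB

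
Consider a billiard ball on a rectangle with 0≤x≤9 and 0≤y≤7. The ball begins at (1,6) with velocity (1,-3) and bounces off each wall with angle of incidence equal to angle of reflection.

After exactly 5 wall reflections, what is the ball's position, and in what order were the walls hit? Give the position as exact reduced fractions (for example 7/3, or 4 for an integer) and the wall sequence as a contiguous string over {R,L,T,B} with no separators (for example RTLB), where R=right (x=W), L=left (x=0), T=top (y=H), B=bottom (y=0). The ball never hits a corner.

Final position: (8,7)
Wall sequence: BTBRT

1. t=2 → B at (3,0); v=(1,3)
2. t=7/3 → T at (16/3,7); v=(1,-3)
3. t=7/3 → B at (23/3,0); v=(1,3)
4. t=4/3 → R at (9,4); v=(-1,3)
5. t=1 → T at (8,7); v=(-1,-3)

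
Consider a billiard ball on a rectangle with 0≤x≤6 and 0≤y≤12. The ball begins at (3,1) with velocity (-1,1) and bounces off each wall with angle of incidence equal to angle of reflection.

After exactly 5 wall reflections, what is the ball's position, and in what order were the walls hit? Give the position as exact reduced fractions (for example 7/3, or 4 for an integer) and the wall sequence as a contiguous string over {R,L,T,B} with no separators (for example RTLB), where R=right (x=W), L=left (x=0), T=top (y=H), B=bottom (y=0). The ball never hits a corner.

1. t=3 → L at (0,4); v=(1,1)
2. t=6 → R at (6,10); v=(-1,1)
3. t=2 → T at (4,12); v=(-1,-1)
4. t=4 → L at (0,8); v=(1,-1)
5. t=6 → R at (6,2); v=(-1,-1)

Final position: (6,2)
Wall sequence: LRTLR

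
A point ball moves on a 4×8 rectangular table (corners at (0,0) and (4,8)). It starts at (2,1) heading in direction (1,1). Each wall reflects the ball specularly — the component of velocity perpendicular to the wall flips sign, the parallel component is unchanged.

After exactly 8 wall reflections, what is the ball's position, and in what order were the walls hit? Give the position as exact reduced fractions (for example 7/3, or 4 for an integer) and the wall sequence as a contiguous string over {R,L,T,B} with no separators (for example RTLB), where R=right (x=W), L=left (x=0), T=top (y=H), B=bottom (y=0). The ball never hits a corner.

1. t=2 → R at (4,3); v=(-1,1)
2. t=4 → L at (0,7); v=(1,1)
3. t=1 → T at (1,8); v=(1,-1)
4. t=3 → R at (4,5); v=(-1,-1)
5. t=4 → L at (0,1); v=(1,-1)
6. t=1 → B at (1,0); v=(1,1)
7. t=3 → R at (4,3); v=(-1,1)
8. t=4 → L at (0,7); v=(1,1)

Final position: (0,7)
Wall sequence: RLTRLBRL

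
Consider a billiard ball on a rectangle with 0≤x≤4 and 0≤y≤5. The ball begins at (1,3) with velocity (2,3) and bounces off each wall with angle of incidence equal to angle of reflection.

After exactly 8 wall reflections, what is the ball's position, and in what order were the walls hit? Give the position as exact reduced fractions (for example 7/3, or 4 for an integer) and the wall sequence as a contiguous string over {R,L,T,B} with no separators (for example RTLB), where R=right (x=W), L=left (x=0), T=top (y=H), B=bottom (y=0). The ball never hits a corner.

1. t=2/3 → T at (7/3,5); v=(2,-3)
2. t=5/6 → R at (4,5/2); v=(-2,-3)
3. t=5/6 → B at (7/3,0); v=(-2,3)
4. t=7/6 → L at (0,7/2); v=(2,3)
5. t=1/2 → T at (1,5); v=(2,-3)
6. t=3/2 → R at (4,1/2); v=(-2,-3)
7. t=1/6 → B at (11/3,0); v=(-2,3)
8. t=5/3 → T at (1/3,5); v=(-2,-3)

Final position: (1/3,5)
Wall sequence: TRBLTRBT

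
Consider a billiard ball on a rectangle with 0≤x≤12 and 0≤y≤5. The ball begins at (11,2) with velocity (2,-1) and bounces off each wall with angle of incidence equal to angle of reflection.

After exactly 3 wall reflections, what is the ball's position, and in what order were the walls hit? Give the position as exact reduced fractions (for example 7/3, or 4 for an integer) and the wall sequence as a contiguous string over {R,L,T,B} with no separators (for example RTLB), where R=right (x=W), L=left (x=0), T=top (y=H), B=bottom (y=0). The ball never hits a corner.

Final position: (0,9/2)
Wall sequence: RBL

1. t=1/2 → R at (12,3/2); v=(-2,-1)
2. t=3/2 → B at (9,0); v=(-2,1)
3. t=9/2 → L at (0,9/2); v=(2,1)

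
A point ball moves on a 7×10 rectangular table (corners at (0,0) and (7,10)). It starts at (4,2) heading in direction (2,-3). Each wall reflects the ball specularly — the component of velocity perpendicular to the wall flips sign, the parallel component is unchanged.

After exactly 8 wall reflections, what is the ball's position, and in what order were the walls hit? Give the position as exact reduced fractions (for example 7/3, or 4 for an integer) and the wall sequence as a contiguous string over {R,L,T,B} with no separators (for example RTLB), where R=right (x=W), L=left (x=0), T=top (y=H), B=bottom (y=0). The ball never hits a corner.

Final position: (0,6)
Wall sequence: BRTLBRTL

1. t=2/3 → B at (16/3,0); v=(2,3)
2. t=5/6 → R at (7,5/2); v=(-2,3)
3. t=5/2 → T at (2,10); v=(-2,-3)
4. t=1 → L at (0,7); v=(2,-3)
5. t=7/3 → B at (14/3,0); v=(2,3)
6. t=7/6 → R at (7,7/2); v=(-2,3)
7. t=13/6 → T at (8/3,10); v=(-2,-3)
8. t=4/3 → L at (0,6); v=(2,-3)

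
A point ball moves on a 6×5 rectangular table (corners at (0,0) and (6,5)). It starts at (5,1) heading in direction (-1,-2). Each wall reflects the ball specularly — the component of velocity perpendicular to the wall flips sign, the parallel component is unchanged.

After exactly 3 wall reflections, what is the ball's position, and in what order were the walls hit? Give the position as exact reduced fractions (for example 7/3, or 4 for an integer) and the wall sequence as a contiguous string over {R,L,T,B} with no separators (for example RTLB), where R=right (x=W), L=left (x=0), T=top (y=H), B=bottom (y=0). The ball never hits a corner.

1. t=1/2 → B at (9/2,0); v=(-1,2)
2. t=5/2 → T at (2,5); v=(-1,-2)
3. t=2 → L at (0,1); v=(1,-2)

Final position: (0,1)
Wall sequence: BTL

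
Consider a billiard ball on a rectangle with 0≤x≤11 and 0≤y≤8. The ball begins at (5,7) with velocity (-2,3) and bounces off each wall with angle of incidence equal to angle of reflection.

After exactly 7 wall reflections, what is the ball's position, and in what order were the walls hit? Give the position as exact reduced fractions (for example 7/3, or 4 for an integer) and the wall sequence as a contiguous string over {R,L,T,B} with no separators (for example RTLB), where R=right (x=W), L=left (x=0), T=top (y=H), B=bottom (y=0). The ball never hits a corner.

Final position: (5,8)
Wall sequence: TLBTRBT

1. t=1/3 → T at (13/3,8); v=(-2,-3)
2. t=13/6 → L at (0,3/2); v=(2,-3)
3. t=1/2 → B at (1,0); v=(2,3)
4. t=8/3 → T at (19/3,8); v=(2,-3)
5. t=7/3 → R at (11,1); v=(-2,-3)
6. t=1/3 → B at (31/3,0); v=(-2,3)
7. t=8/3 → T at (5,8); v=(-2,-3)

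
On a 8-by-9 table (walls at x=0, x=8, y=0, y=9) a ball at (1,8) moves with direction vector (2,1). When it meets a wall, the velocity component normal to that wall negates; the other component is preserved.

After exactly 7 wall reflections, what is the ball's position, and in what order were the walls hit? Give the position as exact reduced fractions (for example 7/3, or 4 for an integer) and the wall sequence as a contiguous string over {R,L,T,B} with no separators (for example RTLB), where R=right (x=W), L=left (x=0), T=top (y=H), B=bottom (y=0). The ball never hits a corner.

1. t=1 → T at (3,9); v=(2,-1)
2. t=5/2 → R at (8,13/2); v=(-2,-1)
3. t=4 → L at (0,5/2); v=(2,-1)
4. t=5/2 → B at (5,0); v=(2,1)
5. t=3/2 → R at (8,3/2); v=(-2,1)
6. t=4 → L at (0,11/2); v=(2,1)
7. t=7/2 → T at (7,9); v=(2,-1)

Final position: (7,9)
Wall sequence: TRLBRLT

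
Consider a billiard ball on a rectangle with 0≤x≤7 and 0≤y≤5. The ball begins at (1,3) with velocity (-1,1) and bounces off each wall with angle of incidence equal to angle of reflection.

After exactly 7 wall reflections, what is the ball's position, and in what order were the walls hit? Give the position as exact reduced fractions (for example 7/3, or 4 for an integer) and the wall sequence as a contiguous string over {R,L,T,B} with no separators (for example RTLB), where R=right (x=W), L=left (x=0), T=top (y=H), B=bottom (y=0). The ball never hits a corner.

1. t=1 → L at (0,4); v=(1,1)
2. t=1 → T at (1,5); v=(1,-1)
3. t=5 → B at (6,0); v=(1,1)
4. t=1 → R at (7,1); v=(-1,1)
5. t=4 → T at (3,5); v=(-1,-1)
6. t=3 → L at (0,2); v=(1,-1)
7. t=2 → B at (2,0); v=(1,1)

Final position: (2,0)
Wall sequence: LTBRTLB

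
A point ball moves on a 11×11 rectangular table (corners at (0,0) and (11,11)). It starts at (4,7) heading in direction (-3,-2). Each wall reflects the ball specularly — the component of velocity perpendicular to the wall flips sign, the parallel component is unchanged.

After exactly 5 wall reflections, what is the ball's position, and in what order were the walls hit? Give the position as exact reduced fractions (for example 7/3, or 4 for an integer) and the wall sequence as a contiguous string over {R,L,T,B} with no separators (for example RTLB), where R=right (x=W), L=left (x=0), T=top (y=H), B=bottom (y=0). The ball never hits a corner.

1. t=4/3 → L at (0,13/3); v=(3,-2)
2. t=13/6 → B at (13/2,0); v=(3,2)
3. t=3/2 → R at (11,3); v=(-3,2)
4. t=11/3 → L at (0,31/3); v=(3,2)
5. t=1/3 → T at (1,11); v=(3,-2)

Final position: (1,11)
Wall sequence: LBRLT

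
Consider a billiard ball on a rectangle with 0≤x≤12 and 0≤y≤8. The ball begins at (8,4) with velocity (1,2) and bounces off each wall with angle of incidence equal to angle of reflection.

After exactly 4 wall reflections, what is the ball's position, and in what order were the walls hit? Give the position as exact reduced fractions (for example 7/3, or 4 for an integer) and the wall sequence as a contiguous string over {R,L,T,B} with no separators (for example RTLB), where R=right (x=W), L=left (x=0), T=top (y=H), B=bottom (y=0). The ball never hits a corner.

Final position: (6,8)
Wall sequence: TRBT

1. t=2 → T at (10,8); v=(1,-2)
2. t=2 → R at (12,4); v=(-1,-2)
3. t=2 → B at (10,0); v=(-1,2)
4. t=4 → T at (6,8); v=(-1,-2)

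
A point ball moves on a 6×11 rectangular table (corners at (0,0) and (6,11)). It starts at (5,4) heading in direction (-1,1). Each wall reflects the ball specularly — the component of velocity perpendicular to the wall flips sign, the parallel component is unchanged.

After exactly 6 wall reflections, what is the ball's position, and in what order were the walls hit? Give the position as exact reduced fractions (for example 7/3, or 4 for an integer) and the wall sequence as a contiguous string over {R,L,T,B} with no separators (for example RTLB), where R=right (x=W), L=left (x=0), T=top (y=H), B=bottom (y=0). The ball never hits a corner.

Final position: (6,5)
Wall sequence: LTRLBR

1. t=5 → L at (0,9); v=(1,1)
2. t=2 → T at (2,11); v=(1,-1)
3. t=4 → R at (6,7); v=(-1,-1)
4. t=6 → L at (0,1); v=(1,-1)
5. t=1 → B at (1,0); v=(1,1)
6. t=5 → R at (6,5); v=(-1,1)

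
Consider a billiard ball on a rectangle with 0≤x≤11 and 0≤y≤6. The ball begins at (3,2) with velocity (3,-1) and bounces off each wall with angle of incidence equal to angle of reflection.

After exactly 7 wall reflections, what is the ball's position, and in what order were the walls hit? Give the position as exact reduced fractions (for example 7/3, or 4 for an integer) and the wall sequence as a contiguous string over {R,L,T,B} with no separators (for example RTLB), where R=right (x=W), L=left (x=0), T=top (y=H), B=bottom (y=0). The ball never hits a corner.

1. t=2 → B at (9,0); v=(3,1)
2. t=2/3 → R at (11,2/3); v=(-3,1)
3. t=11/3 → L at (0,13/3); v=(3,1)
4. t=5/3 → T at (5,6); v=(3,-1)
5. t=2 → R at (11,4); v=(-3,-1)
6. t=11/3 → L at (0,1/3); v=(3,-1)
7. t=1/3 → B at (1,0); v=(3,1)

Final position: (1,0)
Wall sequence: BRLTRLB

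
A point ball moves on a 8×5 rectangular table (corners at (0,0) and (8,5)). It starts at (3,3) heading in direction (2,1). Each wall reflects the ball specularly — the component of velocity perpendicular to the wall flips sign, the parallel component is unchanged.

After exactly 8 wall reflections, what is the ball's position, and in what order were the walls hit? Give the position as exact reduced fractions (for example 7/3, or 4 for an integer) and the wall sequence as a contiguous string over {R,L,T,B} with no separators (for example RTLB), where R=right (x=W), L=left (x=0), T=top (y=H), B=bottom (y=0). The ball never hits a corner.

1. t=2 → T at (7,5); v=(2,-1)
2. t=1/2 → R at (8,9/2); v=(-2,-1)
3. t=4 → L at (0,1/2); v=(2,-1)
4. t=1/2 → B at (1,0); v=(2,1)
5. t=7/2 → R at (8,7/2); v=(-2,1)
6. t=3/2 → T at (5,5); v=(-2,-1)
7. t=5/2 → L at (0,5/2); v=(2,-1)
8. t=5/2 → B at (5,0); v=(2,1)

Final position: (5,0)
Wall sequence: TRLBRTLB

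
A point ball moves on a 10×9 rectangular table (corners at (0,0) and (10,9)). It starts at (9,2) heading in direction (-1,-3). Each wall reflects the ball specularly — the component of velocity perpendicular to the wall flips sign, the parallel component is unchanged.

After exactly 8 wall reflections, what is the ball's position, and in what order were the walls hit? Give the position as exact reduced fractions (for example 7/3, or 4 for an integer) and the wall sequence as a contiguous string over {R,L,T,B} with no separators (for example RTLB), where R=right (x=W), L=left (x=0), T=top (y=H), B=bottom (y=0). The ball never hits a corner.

1. t=2/3 → B at (25/3,0); v=(-1,3)
2. t=3 → T at (16/3,9); v=(-1,-3)
3. t=3 → B at (7/3,0); v=(-1,3)
4. t=7/3 → L at (0,7); v=(1,3)
5. t=2/3 → T at (2/3,9); v=(1,-3)
6. t=3 → B at (11/3,0); v=(1,3)
7. t=3 → T at (20/3,9); v=(1,-3)
8. t=3 → B at (29/3,0); v=(1,3)

Final position: (29/3,0)
Wall sequence: BTBLTBTB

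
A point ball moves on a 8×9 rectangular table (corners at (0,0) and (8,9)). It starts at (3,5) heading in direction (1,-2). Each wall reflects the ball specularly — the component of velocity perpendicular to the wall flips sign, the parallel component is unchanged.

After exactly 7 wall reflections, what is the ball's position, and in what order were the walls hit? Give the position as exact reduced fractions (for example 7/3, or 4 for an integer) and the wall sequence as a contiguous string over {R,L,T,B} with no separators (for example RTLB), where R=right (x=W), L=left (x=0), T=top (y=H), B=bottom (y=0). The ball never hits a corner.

Final position: (15/2,0)
Wall sequence: BRTBLTB

1. t=5/2 → B at (11/2,0); v=(1,2)
2. t=5/2 → R at (8,5); v=(-1,2)
3. t=2 → T at (6,9); v=(-1,-2)
4. t=9/2 → B at (3/2,0); v=(-1,2)
5. t=3/2 → L at (0,3); v=(1,2)
6. t=3 → T at (3,9); v=(1,-2)
7. t=9/2 → B at (15/2,0); v=(1,2)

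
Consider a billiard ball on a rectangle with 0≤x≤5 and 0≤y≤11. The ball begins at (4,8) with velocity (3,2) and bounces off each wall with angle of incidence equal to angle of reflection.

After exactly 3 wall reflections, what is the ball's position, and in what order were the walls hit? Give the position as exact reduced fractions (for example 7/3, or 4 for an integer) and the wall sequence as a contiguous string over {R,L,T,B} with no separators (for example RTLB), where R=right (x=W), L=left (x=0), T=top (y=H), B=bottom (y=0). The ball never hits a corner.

1. t=1/3 → R at (5,26/3); v=(-3,2)
2. t=7/6 → T at (3/2,11); v=(-3,-2)
3. t=1/2 → L at (0,10); v=(3,-2)

Final position: (0,10)
Wall sequence: RTL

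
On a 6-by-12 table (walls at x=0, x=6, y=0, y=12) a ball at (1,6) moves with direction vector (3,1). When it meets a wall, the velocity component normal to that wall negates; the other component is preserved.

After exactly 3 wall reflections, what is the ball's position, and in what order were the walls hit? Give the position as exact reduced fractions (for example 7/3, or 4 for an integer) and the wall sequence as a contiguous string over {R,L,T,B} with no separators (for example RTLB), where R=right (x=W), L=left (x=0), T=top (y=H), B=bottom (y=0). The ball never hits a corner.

1. t=5/3 → R at (6,23/3); v=(-3,1)
2. t=2 → L at (0,29/3); v=(3,1)
3. t=2 → R at (6,35/3); v=(-3,1)

Final position: (6,35/3)
Wall sequence: RLR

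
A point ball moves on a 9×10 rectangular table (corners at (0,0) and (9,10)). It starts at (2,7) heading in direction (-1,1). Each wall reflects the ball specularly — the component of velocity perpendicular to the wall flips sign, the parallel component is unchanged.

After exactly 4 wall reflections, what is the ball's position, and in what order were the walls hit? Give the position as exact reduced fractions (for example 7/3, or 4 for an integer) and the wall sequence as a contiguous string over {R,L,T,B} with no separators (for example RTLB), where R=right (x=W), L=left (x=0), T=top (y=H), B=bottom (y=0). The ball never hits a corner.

Final position: (7,0)
Wall sequence: LTRB

1. t=2 → L at (0,9); v=(1,1)
2. t=1 → T at (1,10); v=(1,-1)
3. t=8 → R at (9,2); v=(-1,-1)
4. t=2 → B at (7,0); v=(-1,1)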